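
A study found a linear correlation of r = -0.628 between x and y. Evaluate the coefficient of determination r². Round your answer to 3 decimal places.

r² = (-0.628)² = 0.394

0.394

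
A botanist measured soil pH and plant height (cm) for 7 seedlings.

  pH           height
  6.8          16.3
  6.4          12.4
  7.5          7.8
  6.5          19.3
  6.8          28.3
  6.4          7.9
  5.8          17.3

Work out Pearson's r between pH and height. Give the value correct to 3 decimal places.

n = 7, Σx = 46.2, Σy = 109.3, Σx² = 306.54, Σy² = 2015.37, Σxy = 717.49
nΣxy − ΣxΣy = 5022.43 − 5049.66 = -27.23
nΣx² − (Σx)² = 2145.78 − 2134.44 = 11.34; nΣy² − (Σy)² = 14107.59 − 11946.49 = 2161.1
r = -27.23 / √(11.34 × 2161.1) = -27.23 / 156.5467 ≈ -0.174

-0.174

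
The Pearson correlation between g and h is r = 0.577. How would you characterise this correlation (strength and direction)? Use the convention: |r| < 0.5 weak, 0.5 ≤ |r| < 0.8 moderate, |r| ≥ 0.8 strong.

r = 0.577 > 0 so the relationship is positive.
|r| = 0.577, which falls in the moderate range.

moderate positive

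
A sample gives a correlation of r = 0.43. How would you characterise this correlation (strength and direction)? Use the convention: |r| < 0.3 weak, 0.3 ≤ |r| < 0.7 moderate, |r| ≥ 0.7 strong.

r = 0.43 > 0 so the relationship is positive.
|r| = 0.43, which falls in the moderate range.

moderate positive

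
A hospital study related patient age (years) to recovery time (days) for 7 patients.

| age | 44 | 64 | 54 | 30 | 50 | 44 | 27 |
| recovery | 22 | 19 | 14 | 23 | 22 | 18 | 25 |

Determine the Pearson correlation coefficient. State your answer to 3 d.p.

-0.684

n = 7, Σx = 313, Σy = 143, Σx² = 15013, Σy² = 3003, Σxy = 6197
nΣxy − ΣxΣy = 43379 − 44759 = -1380
nΣx² − (Σx)² = 105091 − 97969 = 7122; nΣy² − (Σy)² = 21021 − 20449 = 572
r = -1380 / √(7122 × 572) = -1380 / 2018.3617 ≈ -0.684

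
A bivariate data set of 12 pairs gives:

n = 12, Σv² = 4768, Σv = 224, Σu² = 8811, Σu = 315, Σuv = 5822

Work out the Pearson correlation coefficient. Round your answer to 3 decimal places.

r = (nΣuv − ΣuΣv) / √[(nΣu² − (Σu)²)(nΣv² − (Σv)²)]
Numerator: 12×5822 − 315×224 = -696
Denominator: √[(105732 − 99225)(57216 − 50176)] = √[6507 × 7040] = 6768.2553
r = -696 / 6768.2553 ≈ -0.103

-0.103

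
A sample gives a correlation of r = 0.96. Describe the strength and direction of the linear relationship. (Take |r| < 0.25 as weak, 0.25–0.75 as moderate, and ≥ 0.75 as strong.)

r = 0.96 > 0 so the relationship is positive.
|r| = 0.96, which falls in the strong range.

strong positive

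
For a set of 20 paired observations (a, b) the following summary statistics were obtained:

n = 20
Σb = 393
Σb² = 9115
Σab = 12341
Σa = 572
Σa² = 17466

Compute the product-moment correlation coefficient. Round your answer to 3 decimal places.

r = (nΣab − ΣaΣb) / √[(nΣa² − (Σa)²)(nΣb² − (Σb)²)]
Numerator: 20×12341 − 572×393 = 22024
Denominator: √[(349320 − 327184)(182300 − 154449)] = √[22136 × 27851] = 24829.6141
r = 22024 / 24829.6141 ≈ 0.887

0.887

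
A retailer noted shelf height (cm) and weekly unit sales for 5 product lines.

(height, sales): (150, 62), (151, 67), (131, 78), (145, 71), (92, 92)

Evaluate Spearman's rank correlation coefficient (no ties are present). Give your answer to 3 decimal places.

-0.900

Rank height: 4, 5, 2, 3, 1
Rank sales: 1, 2, 4, 3, 5
d = rank(height) − rank(sales): 3, 3, -2, 0, -4; Σd² = 38
ρ = 1 − 6Σd² / [n(n²−1)] = 1 − 6×38 / (5×24) = 1 − 228/120 ≈ -0.900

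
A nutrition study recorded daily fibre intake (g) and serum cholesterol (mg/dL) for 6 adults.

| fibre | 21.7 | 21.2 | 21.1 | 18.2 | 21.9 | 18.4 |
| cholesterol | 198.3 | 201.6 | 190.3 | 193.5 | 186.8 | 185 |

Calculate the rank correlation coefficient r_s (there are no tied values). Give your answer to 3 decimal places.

0.143

Rank fibre: 5, 4, 3, 1, 6, 2
Rank cholesterol: 5, 6, 3, 4, 2, 1
d = rank(fibre) − rank(cholesterol): 0, -2, 0, -3, 4, 1; Σd² = 30
ρ = 1 − 6Σd² / [n(n²−1)] = 1 − 6×30 / (6×35) = 1 − 180/210 ≈ 0.143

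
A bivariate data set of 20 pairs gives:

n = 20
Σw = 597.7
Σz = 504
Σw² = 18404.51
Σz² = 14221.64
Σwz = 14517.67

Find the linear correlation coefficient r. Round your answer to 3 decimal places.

-0.599

r = (nΣwz − ΣwΣz) / √[(nΣw² − (Σw)²)(nΣz² − (Σz)²)]
Numerator: 20×14517.67 − 597.7×504 = -10887.4
Denominator: √[(368090.2 − 357245.29)(284432.8 − 254016)] = √[10844.91 × 30416.8] = 18162.2537
r = -10887.4 / 18162.2537 ≈ -0.599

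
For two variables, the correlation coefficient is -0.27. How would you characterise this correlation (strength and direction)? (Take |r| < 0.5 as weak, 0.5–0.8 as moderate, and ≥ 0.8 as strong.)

weak negative

r = -0.27 < 0 so the relationship is negative.
|r| = 0.27, which falls in the weak range.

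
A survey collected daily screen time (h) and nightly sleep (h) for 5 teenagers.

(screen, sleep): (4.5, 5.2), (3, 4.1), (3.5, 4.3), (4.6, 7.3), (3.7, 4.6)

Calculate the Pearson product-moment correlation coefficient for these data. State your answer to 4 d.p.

0.8265

n = 5, Σx = 19.3, Σy = 25.5, Σx² = 76.35, Σy² = 136.79, Σxy = 101.35
nΣxy − ΣxΣy = 506.75 − 492.15 = 14.6
nΣx² − (Σx)² = 381.75 − 372.49 = 9.26; nΣy² − (Σy)² = 683.95 − 650.25 = 33.7
r = 14.6 / √(9.26 × 33.7) = 14.6 / 17.6653 ≈ 0.8265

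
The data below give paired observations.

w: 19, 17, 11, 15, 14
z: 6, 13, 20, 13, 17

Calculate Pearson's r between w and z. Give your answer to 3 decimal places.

-0.952

n = 5, Σw = 76, Σz = 69, Σw² = 1192, Σz² = 1063, Σwz = 988
nΣwz − ΣwΣz = 4940 − 5244 = -304
nΣw² − (Σw)² = 5960 − 5776 = 184; nΣz² − (Σz)² = 5315 − 4761 = 554
r = -304 / √(184 × 554) = -304 / 319.2742 ≈ -0.952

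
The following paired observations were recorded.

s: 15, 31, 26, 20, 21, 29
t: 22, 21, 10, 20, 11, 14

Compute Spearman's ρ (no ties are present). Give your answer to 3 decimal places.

-0.257

Rank s: 1, 6, 4, 2, 3, 5
Rank t: 6, 5, 1, 4, 2, 3
d = rank(s) − rank(t): -5, 1, 3, -2, 1, 2; Σd² = 44
ρ = 1 − 6Σd² / [n(n²−1)] = 1 − 6×44 / (6×35) = 1 − 264/210 ≈ -0.257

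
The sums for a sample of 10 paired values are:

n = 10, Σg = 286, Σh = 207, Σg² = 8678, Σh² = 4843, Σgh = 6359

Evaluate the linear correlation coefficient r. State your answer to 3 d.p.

r = (nΣgh − ΣgΣh) / √[(nΣg² − (Σg)²)(nΣh² − (Σh)²)]
Numerator: 10×6359 − 286×207 = 4388
Denominator: √[(86780 − 81796)(48430 − 42849)] = √[4984 × 5581] = 5274.0595
r = 4388 / 5274.0595 ≈ 0.832

0.832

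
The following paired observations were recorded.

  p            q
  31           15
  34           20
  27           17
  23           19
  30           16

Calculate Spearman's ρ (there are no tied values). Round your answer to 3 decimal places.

Rank p: 4, 5, 2, 1, 3
Rank q: 1, 5, 3, 4, 2
d = rank(p) − rank(q): 3, 0, -1, -3, 1; Σd² = 20
ρ = 1 − 6Σd² / [n(n²−1)] = 1 − 6×20 / (5×24) = 1 − 120/120 ≈ 0.000

0.000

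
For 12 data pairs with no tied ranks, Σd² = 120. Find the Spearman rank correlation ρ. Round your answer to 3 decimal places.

ρ = 1 − 6Σd² / [n(n²−1)] = 1 − 6×120 / (12×143)
  = 1 − 720/1716 = 1 − 0.4196 ≈ 0.580

0.580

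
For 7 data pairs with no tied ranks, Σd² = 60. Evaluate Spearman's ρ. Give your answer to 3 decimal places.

ρ = 1 − 6Σd² / [n(n²−1)] = 1 − 6×60 / (7×48)
  = 1 − 360/336 = 1 − 1.0714 ≈ -0.071

-0.071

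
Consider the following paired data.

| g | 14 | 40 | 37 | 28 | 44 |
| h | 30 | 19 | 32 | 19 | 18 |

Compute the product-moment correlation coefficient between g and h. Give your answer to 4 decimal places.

n = 5, Σg = 163, Σh = 118, Σg² = 5885, Σh² = 2970, Σgh = 3688
nΣgh − ΣgΣh = 18440 − 19234 = -794
nΣg² − (Σg)² = 29425 − 26569 = 2856; nΣh² − (Σh)² = 14850 − 13924 = 926
r = -794 / √(2856 × 926) = -794 / 1626.2398 ≈ -0.4882

-0.4882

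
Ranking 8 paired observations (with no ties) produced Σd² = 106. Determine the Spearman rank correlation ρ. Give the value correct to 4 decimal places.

ρ = 1 − 6Σd² / [n(n²−1)] = 1 − 6×106 / (8×63)
  = 1 − 636/504 = 1 − 1.26190 ≈ -0.2619

-0.2619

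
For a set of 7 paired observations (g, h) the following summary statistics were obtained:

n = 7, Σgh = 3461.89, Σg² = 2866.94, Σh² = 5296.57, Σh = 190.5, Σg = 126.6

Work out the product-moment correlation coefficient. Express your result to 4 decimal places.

r = (nΣgh − ΣgΣh) / √[(nΣg² − (Σg)²)(nΣh² − (Σh)²)]
Numerator: 7×3461.89 − 126.6×190.5 = 115.93
Denominator: √[(20068.58 − 16027.56)(37075.99 − 36290.25)] = √[4041.02 × 785.74] = 1781.9066
r = 115.93 / 1781.9066 ≈ 0.0651

0.0651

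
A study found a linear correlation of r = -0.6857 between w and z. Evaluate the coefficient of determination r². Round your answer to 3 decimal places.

0.470

r² = (-0.6857)² = 0.470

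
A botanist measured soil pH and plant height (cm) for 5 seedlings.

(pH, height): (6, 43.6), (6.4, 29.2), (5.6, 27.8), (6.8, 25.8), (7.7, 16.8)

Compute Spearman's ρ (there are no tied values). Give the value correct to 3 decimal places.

-0.700

Rank pH: 2, 3, 1, 4, 5
Rank height: 5, 4, 3, 2, 1
d = rank(pH) − rank(height): -3, -1, -2, 2, 4; Σd² = 34
ρ = 1 − 6Σd² / [n(n²−1)] = 1 − 6×34 / (5×24) = 1 − 204/120 ≈ -0.700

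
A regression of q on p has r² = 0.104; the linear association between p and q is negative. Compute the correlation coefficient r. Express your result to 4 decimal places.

-0.3225

|r| = √0.104 = 0.3225
The association is negative, so r = −0.3225.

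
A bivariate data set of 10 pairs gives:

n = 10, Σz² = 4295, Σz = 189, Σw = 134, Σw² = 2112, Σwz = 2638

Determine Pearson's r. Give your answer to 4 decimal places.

r = (nΣwz − ΣwΣz) / √[(nΣw² − (Σw)²)(nΣz² − (Σz)²)]
Numerator: 10×2638 − 134×189 = 1054
Denominator: √[(21120 − 17956)(42950 − 35721)] = √[3164 × 7229] = 4782.5261
r = 1054 / 4782.5261 ≈ 0.2204

0.2204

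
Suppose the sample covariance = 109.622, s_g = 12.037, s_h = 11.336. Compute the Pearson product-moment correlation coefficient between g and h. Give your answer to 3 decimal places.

0.803

r = Cov(g,h) / (s_g · s_h) = 109.622 / (12.037 × 11.336)
  = 109.622 / 136.4514 ≈ 0.803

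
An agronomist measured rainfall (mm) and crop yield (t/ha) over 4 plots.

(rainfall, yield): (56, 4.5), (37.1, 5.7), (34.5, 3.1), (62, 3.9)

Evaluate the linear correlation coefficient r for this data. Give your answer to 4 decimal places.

-0.0682

n = 4, Σx = 189.6, Σy = 17.2, Σx² = 9546.66, Σy² = 77.56, Σxy = 812.22
nΣxy − ΣxΣy = 3248.88 − 3261.12 = -12.24
nΣx² − (Σx)² = 38186.64 − 35948.16 = 2238.48; nΣy² − (Σy)² = 310.24 − 295.84 = 14.4
r = -12.24 / √(2238.48 × 14.4) = -12.24 / 179.5386 ≈ -0.0682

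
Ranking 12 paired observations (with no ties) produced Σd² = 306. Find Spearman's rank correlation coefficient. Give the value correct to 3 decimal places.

ρ = 1 − 6Σd² / [n(n²−1)] = 1 − 6×306 / (12×143)
  = 1 − 1836/1716 = 1 − 1.0699 ≈ -0.070

-0.070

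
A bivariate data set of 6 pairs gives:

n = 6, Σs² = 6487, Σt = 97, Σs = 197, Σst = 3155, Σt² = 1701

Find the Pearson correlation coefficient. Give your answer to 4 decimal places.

-0.5965

r = (nΣst − ΣsΣt) / √[(nΣs² − (Σs)²)(nΣt² − (Σt)²)]
Numerator: 6×3155 − 197×97 = -179
Denominator: √[(38922 − 38809)(10206 − 9409)] = √[113 × 797] = 300.1016
r = -179 / 300.1016 ≈ -0.5965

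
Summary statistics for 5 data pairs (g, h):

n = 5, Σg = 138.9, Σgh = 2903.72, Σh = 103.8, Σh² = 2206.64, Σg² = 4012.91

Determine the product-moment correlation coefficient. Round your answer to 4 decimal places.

0.2256

r = (nΣgh − ΣgΣh) / √[(nΣg² − (Σg)²)(nΣh² − (Σh)²)]
Numerator: 5×2903.72 − 138.9×103.8 = 100.78
Denominator: √[(20064.55 − 19293.21)(11033.2 − 10774.44)] = √[771.34 × 258.76] = 446.7571
r = 100.78 / 446.7571 ≈ 0.2256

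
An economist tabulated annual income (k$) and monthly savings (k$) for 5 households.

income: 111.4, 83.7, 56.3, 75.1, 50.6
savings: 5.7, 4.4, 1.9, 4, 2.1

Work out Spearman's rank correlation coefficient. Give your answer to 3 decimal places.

0.900

Rank income: 5, 4, 2, 3, 1
Rank savings: 5, 4, 1, 3, 2
d = rank(income) − rank(savings): 0, 0, 1, 0, -1; Σd² = 2
ρ = 1 − 6Σd² / [n(n²−1)] = 1 − 6×2 / (5×24) = 1 − 12/120 ≈ 0.900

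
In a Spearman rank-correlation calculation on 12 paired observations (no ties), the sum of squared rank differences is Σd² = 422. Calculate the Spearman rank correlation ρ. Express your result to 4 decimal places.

ρ = 1 − 6Σd² / [n(n²−1)] = 1 − 6×422 / (12×143)
  = 1 − 2532/1716 = 1 − 1.47552 ≈ -0.4755

-0.4755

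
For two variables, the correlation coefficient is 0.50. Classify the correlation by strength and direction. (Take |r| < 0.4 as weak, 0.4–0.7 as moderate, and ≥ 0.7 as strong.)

moderate positive

r = 0.50 > 0 so the relationship is positive.
|r| = 0.50, which falls in the moderate range.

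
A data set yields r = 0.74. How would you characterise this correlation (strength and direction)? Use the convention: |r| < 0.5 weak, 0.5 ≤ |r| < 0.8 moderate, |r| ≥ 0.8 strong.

r = 0.74 > 0 so the relationship is positive.
|r| = 0.74, which falls in the moderate range.

moderate positive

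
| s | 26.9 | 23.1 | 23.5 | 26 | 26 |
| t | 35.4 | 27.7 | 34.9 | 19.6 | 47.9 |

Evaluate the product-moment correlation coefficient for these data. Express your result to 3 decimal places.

0.187

n = 5, Σs = 125.5, Σt = 165.5, Σs² = 3161.47, Σt² = 5917.03, Σst = 4167.28
nΣst − ΣsΣt = 20836.4 − 20770.25 = 66.15
nΣs² − (Σs)² = 15807.35 − 15750.25 = 57.1; nΣt² − (Σt)² = 29585.15 − 27390.25 = 2194.9
r = 66.15 / √(57.1 × 2194.9) = 66.15 / 354.0181 ≈ 0.187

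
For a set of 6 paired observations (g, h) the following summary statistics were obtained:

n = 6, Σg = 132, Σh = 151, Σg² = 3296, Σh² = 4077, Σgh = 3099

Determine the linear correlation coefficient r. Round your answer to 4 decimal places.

-0.6769

r = (nΣgh − ΣgΣh) / √[(nΣg² − (Σg)²)(nΣh² − (Σh)²)]
Numerator: 6×3099 − 132×151 = -1338
Denominator: √[(19776 − 17424)(24462 − 22801)] = √[2352 × 1661] = 1976.5303
r = -1338 / 1976.5303 ≈ -0.6769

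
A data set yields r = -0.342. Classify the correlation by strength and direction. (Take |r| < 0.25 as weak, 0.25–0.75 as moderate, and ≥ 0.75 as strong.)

moderate negative

r = -0.342 < 0 so the relationship is negative.
|r| = 0.342, which falls in the moderate range.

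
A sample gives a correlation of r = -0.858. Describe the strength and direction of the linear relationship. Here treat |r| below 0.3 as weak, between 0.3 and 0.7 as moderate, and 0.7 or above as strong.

strong negative

r = -0.858 < 0 so the relationship is negative.
|r| = 0.858, which falls in the strong range.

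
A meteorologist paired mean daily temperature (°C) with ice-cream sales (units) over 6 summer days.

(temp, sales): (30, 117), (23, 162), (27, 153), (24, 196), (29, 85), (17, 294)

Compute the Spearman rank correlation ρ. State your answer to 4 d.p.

-0.8857

Rank temp: 6, 2, 4, 3, 5, 1
Rank sales: 2, 4, 3, 5, 1, 6
d = rank(temp) − rank(sales): 4, -2, 1, -2, 4, -5; Σd² = 66
ρ = 1 − 6Σd² / [n(n²−1)] = 1 − 6×66 / (6×35) = 1 − 396/210 ≈ -0.8857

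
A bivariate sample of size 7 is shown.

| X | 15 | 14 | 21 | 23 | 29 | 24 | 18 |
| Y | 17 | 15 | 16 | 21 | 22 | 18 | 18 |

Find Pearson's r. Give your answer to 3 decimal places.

0.806

n = 7, ΣX = 144, ΣY = 127, ΣX² = 3132, ΣY² = 2343, ΣXY = 2678
nΣXY − ΣXΣY = 18746 − 18288 = 458
nΣX² − (ΣX)² = 21924 − 20736 = 1188; nΣY² − (ΣY)² = 16401 − 16129 = 272
r = 458 / √(1188 × 272) = 458 / 568.4505 ≈ 0.806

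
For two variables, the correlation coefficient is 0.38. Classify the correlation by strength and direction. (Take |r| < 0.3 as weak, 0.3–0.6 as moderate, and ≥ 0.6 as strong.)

r = 0.38 > 0 so the relationship is positive.
|r| = 0.38, which falls in the moderate range.

moderate positive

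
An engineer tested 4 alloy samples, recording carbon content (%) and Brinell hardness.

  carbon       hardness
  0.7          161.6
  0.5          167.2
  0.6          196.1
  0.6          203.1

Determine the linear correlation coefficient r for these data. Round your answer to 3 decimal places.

n = 4, Σx = 2.4, Σy = 728, Σx² = 1.46, Σy² = 133775.22, Σxy = 436.24
nΣxy − ΣxΣy = 1744.96 − 1747.2 = -2.24
nΣx² − (Σx)² = 5.84 − 5.76 = 0.08; nΣy² − (Σy)² = 535100.88 − 529984 = 5116.88
r = -2.24 / √(0.08 × 5116.88) = -2.24 / 20.2324 ≈ -0.111

-0.111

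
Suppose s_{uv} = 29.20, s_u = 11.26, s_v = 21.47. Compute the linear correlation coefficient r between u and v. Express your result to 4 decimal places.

r = Cov(u,v) / (s_u · s_v) = 29.20 / (11.26 × 21.47)
  = 29.20 / 241.7522 ≈ 0.1208

0.1208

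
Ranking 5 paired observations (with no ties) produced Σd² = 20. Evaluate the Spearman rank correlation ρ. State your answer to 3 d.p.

0.000

ρ = 1 − 6Σd² / [n(n²−1)] = 1 − 6×20 / (5×24)
  = 1 − 120/120 = 1 − 1.0000 ≈ 0.000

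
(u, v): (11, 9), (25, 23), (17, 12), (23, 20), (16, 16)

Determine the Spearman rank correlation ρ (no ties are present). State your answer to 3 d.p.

0.900

Rank u: 1, 5, 3, 4, 2
Rank v: 1, 5, 2, 4, 3
d = rank(u) − rank(v): 0, 0, 1, 0, -1; Σd² = 2
ρ = 1 − 6Σd² / [n(n²−1)] = 1 − 6×2 / (5×24) = 1 − 12/120 ≈ 0.900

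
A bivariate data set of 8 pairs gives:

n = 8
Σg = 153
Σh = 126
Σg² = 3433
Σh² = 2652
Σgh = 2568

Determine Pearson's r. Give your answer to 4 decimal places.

0.2721

r = (nΣgh − ΣgΣh) / √[(nΣg² − (Σg)²)(nΣh² − (Σh)²)]
Numerator: 8×2568 − 153×126 = 1266
Denominator: √[(27464 − 23409)(21216 − 15876)] = √[4055 × 5340] = 4653.3536
r = 1266 / 4653.3536 ≈ 0.2721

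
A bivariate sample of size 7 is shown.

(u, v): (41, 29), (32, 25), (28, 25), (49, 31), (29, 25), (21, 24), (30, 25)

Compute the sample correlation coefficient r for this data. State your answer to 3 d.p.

0.967

n = 7, Σu = 230, Σv = 184, Σu² = 8072, Σv² = 4878, Σuv = 6187
nΣuv − ΣuΣv = 43309 − 42320 = 989
nΣu² − (Σu)² = 56504 − 52900 = 3604; nΣv² − (Σv)² = 34146 − 33856 = 290
r = 989 / √(3604 × 290) = 989 / 1022.3307 ≈ 0.967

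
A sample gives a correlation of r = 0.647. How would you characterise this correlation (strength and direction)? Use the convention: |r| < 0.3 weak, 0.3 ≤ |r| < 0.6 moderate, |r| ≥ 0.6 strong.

r = 0.647 > 0 so the relationship is positive.
|r| = 0.647, which falls in the strong range.

strong positive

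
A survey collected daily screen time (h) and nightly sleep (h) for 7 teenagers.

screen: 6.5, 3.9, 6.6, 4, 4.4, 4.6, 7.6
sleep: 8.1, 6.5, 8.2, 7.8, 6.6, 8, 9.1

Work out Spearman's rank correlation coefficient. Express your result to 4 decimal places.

Rank screen: 5, 1, 6, 2, 3, 4, 7
Rank sleep: 5, 1, 6, 3, 2, 4, 7
d = rank(screen) − rank(sleep): 0, 0, 0, -1, 1, 0, 0; Σd² = 2
ρ = 1 − 6Σd² / [n(n²−1)] = 1 − 6×2 / (7×48) = 1 − 12/336 ≈ 0.9643

0.9643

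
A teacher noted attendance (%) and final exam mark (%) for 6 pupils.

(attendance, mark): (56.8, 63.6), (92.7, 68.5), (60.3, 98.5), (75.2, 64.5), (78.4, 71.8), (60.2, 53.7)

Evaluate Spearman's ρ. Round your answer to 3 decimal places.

0.543

Rank attendance: 1, 6, 3, 4, 5, 2
Rank mark: 2, 4, 6, 3, 5, 1
d = rank(attendance) − rank(mark): -1, 2, -3, 1, 0, 1; Σd² = 16
ρ = 1 − 6Σd² / [n(n²−1)] = 1 − 6×16 / (6×35) = 1 − 96/210 ≈ 0.543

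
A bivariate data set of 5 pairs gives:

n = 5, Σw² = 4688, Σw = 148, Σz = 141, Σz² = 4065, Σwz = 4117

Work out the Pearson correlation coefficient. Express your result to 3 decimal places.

r = (nΣwz − ΣwΣz) / √[(nΣw² − (Σw)²)(nΣz² − (Σz)²)]
Numerator: 5×4117 − 148×141 = -283
Denominator: √[(23440 − 21904)(20325 − 19881)] = √[1536 × 444] = 825.8232
r = -283 / 825.8232 ≈ -0.343

-0.343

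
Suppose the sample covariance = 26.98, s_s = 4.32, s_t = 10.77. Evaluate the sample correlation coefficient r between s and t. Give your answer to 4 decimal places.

r = Cov(s,t) / (s_s · s_t) = 26.98 / (4.32 × 10.77)
  = 26.98 / 46.5264 ≈ 0.5799

0.5799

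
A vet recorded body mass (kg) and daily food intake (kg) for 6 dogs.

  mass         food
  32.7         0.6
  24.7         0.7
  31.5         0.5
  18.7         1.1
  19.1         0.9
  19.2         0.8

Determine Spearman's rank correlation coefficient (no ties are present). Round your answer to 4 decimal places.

-0.9429

Rank mass: 6, 4, 5, 1, 2, 3
Rank food: 2, 3, 1, 6, 5, 4
d = rank(mass) − rank(food): 4, 1, 4, -5, -3, -1; Σd² = 68
ρ = 1 − 6Σd² / [n(n²−1)] = 1 − 6×68 / (6×35) = 1 − 408/210 ≈ -0.9429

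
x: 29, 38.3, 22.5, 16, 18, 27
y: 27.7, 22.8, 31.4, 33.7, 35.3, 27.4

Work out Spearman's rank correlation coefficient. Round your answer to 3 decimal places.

-0.886

Rank x: 5, 6, 3, 1, 2, 4
Rank y: 3, 1, 4, 5, 6, 2
d = rank(x) − rank(y): 2, 5, -1, -4, -4, 2; Σd² = 66
ρ = 1 − 6Σd² / [n(n²−1)] = 1 − 6×66 / (6×35) = 1 − 396/210 ≈ -0.886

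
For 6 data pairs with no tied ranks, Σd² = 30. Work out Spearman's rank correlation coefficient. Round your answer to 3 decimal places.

ρ = 1 − 6Σd² / [n(n²−1)] = 1 − 6×30 / (6×35)
  = 1 − 180/210 = 1 − 0.8571 ≈ 0.143

0.143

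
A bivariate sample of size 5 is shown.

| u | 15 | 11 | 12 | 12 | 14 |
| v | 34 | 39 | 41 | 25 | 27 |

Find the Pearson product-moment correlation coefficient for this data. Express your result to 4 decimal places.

-0.3393

n = 5, Σu = 64, Σv = 166, Σu² = 830, Σv² = 5712, Σuv = 2109
nΣuv − ΣuΣv = 10545 − 10624 = -79
nΣu² − (Σu)² = 4150 − 4096 = 54; nΣv² − (Σv)² = 28560 − 27556 = 1004
r = -79 / √(54 × 1004) = -79 / 232.8433 ≈ -0.3393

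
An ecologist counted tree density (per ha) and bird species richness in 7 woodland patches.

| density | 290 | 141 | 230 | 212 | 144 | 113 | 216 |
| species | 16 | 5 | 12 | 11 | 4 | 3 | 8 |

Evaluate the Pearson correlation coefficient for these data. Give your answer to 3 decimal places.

0.971

n = 7, Σx = 1346, Σy = 59, Σx² = 281986, Σy² = 635, Σxy = 13080
nΣxy − ΣxΣy = 91560 − 79414 = 12146
nΣx² − (Σx)² = 1973902 − 1811716 = 162186; nΣy² − (Σy)² = 4445 − 3481 = 964
r = 12146 / √(162186 × 964) = 12146 / 12503.8916 ≈ 0.971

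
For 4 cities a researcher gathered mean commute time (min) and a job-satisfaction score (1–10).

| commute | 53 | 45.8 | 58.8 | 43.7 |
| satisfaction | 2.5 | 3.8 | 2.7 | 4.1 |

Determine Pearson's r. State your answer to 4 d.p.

-0.8990

n = 4, Σx = 201.3, Σy = 13.1, Σx² = 10273.77, Σy² = 44.79, Σxy = 644.47
nΣxy − ΣxΣy = 2577.88 − 2637.03 = -59.15
nΣx² − (Σx)² = 41095.08 − 40521.69 = 573.39; nΣy² − (Σy)² = 179.16 − 171.61 = 7.55
r = -59.15 / √(573.39 × 7.55) = -59.15 / 65.7959 ≈ -0.8990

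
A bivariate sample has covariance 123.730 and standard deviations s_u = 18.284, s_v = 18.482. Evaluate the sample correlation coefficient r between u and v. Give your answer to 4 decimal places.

0.3661

r = Cov(u,v) / (s_u · s_v) = 123.730 / (18.284 × 18.482)
  = 123.730 / 337.9249 ≈ 0.3661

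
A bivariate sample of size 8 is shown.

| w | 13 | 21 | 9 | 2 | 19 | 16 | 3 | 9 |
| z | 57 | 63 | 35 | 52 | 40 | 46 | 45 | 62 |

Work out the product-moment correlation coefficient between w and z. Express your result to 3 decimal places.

n = 8, Σw = 92, Σz = 400, Σw² = 1402, Σz² = 20732, Σwz = 4672
nΣwz − ΣwΣz = 37376 − 36800 = 576
nΣw² − (Σw)² = 11216 − 8464 = 2752; nΣz² − (Σz)² = 165856 − 160000 = 5856
r = 576 / √(2752 × 5856) = 576 / 4014.4379 ≈ 0.143

0.143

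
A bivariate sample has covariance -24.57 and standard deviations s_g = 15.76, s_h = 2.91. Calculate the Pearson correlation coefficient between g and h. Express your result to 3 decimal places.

-0.536

r = Cov(g,h) / (s_g · s_h) = -24.57 / (15.76 × 2.91)
  = -24.57 / 45.8616 ≈ -0.536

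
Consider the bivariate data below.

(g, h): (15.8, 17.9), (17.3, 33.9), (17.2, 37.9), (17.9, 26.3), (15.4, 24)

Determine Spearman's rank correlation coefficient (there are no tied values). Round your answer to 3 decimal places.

0.500

Rank g: 2, 4, 3, 5, 1
Rank h: 1, 4, 5, 3, 2
d = rank(g) − rank(h): 1, 0, -2, 2, -1; Σd² = 10
ρ = 1 − 6Σd² / [n(n²−1)] = 1 − 6×10 / (5×24) = 1 − 60/120 ≈ 0.500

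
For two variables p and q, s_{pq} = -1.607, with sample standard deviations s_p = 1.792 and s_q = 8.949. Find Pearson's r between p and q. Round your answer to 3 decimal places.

-0.100

r = Cov(p,q) / (s_p · s_q) = -1.607 / (1.792 × 8.949)
  = -1.607 / 16.0366 ≈ -0.100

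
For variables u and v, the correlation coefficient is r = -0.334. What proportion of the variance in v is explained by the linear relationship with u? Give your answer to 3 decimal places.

0.112

r² = (-0.334)² = 0.112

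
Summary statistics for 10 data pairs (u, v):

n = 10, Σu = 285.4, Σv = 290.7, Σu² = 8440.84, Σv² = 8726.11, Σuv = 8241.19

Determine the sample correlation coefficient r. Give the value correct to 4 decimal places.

-0.1941

r = (nΣuv − ΣuΣv) / √[(nΣu² − (Σu)²)(nΣv² − (Σv)²)]
Numerator: 10×8241.19 − 285.4×290.7 = -553.88
Denominator: √[(84408.4 − 81453.16)(87261.1 − 84506.49)] = √[2955.24 × 2754.61] = 2853.1620
r = -553.88 / 2853.1620 ≈ -0.1941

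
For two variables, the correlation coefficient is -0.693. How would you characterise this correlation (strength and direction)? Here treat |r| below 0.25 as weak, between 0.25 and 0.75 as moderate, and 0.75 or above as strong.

moderate negative

r = -0.693 < 0 so the relationship is negative.
|r| = 0.693, which falls in the moderate range.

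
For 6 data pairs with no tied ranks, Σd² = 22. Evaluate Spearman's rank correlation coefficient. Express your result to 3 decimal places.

0.371

ρ = 1 − 6Σd² / [n(n²−1)] = 1 − 6×22 / (6×35)
  = 1 − 132/210 = 1 − 0.6286 ≈ 0.371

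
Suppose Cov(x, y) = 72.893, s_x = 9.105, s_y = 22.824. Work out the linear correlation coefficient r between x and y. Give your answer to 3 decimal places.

0.351

r = Cov(x,y) / (s_x · s_y) = 72.893 / (9.105 × 22.824)
  = 72.893 / 207.8125 ≈ 0.351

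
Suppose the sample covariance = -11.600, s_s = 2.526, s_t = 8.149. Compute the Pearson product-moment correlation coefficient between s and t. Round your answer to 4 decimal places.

-0.5635

r = Cov(s,t) / (s_s · s_t) = -11.600 / (2.526 × 8.149)
  = -11.600 / 20.5844 ≈ -0.5635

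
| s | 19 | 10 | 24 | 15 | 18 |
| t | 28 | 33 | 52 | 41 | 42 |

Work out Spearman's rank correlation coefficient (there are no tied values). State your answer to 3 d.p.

Rank s: 4, 1, 5, 2, 3
Rank t: 1, 2, 5, 3, 4
d = rank(s) − rank(t): 3, -1, 0, -1, -1; Σd² = 12
ρ = 1 − 6Σd² / [n(n²−1)] = 1 − 6×12 / (5×24) = 1 − 72/120 ≈ 0.400

0.400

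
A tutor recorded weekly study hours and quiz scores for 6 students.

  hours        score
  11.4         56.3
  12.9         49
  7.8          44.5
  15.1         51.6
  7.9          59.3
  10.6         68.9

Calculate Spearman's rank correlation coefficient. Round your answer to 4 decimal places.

-0.0286

Rank hours: 4, 5, 1, 6, 2, 3
Rank score: 4, 2, 1, 3, 5, 6
d = rank(hours) − rank(score): 0, 3, 0, 3, -3, -3; Σd² = 36
ρ = 1 − 6Σd² / [n(n²−1)] = 1 − 6×36 / (6×35) = 1 − 216/210 ≈ -0.0286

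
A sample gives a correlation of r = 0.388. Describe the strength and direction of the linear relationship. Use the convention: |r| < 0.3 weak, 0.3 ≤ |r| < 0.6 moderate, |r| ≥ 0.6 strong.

moderate positive

r = 0.388 > 0 so the relationship is positive.
|r| = 0.388, which falls in the moderate range.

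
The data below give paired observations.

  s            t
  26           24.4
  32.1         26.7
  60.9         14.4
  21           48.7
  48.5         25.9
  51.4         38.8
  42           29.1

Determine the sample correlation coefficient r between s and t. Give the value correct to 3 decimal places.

-0.534

n = 7, Σs = 281.9, Σt = 208, Σs² = 12614.43, Σt² = 6910.36, Σst = 7863.8
nΣst − ΣsΣt = 55046.6 − 58635.2 = -3588.6
nΣs² − (Σs)² = 88301.01 − 79467.61 = 8833.4; nΣt² − (Σt)² = 48372.52 − 43264 = 5108.52
r = -3588.6 / √(8833.4 × 5108.52) = -3588.6 / 6717.5591 ≈ -0.534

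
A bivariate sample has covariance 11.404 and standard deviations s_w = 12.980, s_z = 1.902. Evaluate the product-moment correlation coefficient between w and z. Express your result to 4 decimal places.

0.4619

r = Cov(w,z) / (s_w · s_z) = 11.404 / (12.980 × 1.902)
  = 11.404 / 24.6880 ≈ 0.4619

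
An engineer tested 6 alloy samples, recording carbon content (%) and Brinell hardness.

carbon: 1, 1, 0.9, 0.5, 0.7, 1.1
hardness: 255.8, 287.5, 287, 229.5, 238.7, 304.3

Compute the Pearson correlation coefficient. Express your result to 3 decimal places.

0.857

n = 6, Σx = 5.2, Σy = 1602.8, Σx² = 4.76, Σy² = 432705.32, Σxy = 1418.17
nΣxy − ΣxΣy = 8509.02 − 8334.56 = 174.46
nΣx² − (Σx)² = 28.56 − 27.04 = 1.52; nΣy² − (Σy)² = 2596231.92 − 2568967.84 = 27264.08
r = 174.46 / √(1.52 × 27264.08) = 174.46 / 203.5716 ≈ 0.857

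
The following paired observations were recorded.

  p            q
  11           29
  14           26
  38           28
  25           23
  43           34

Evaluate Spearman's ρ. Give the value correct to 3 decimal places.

0.300

Rank p: 1, 2, 4, 3, 5
Rank q: 4, 2, 3, 1, 5
d = rank(p) − rank(q): -3, 0, 1, 2, 0; Σd² = 14
ρ = 1 − 6Σd² / [n(n²−1)] = 1 − 6×14 / (5×24) = 1 − 84/120 ≈ 0.300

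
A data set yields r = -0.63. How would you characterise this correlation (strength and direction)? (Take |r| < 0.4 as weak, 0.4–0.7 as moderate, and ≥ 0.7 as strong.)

r = -0.63 < 0 so the relationship is negative.
|r| = 0.63, which falls in the moderate range.

moderate negative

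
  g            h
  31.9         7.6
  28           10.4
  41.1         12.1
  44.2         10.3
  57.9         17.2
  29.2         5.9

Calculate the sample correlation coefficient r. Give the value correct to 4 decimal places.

n = 6, Σg = 232.3, Σh = 63.5, Σg² = 9649.51, Σh² = 749.07, Σgh = 2654.37
nΣgh − ΣgΣh = 15926.22 − 14751.05 = 1175.17
nΣg² − (Σg)² = 57897.06 − 53963.29 = 3933.77; nΣh² − (Σh)² = 4494.42 − 4032.25 = 462.17
r = 1175.17 / √(3933.77 × 462.17) = 1175.17 / 1348.3584 ≈ 0.8716

0.8716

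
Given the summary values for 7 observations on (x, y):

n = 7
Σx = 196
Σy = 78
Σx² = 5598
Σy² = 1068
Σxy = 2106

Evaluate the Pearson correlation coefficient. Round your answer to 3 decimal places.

-0.527

r = (nΣxy − ΣxΣy) / √[(nΣx² − (Σx)²)(nΣy² − (Σy)²)]
Numerator: 7×2106 − 196×78 = -546
Denominator: √[(39186 − 38416)(7476 − 6084)] = √[770 × 1392] = 1035.2971
r = -546 / 1035.2971 ≈ -0.527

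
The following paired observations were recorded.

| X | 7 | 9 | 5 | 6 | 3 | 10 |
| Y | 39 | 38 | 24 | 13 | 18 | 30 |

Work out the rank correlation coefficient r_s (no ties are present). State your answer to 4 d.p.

Rank X: 4, 5, 2, 3, 1, 6
Rank Y: 6, 5, 3, 1, 2, 4
d = rank(X) − rank(Y): -2, 0, -1, 2, -1, 2; Σd² = 14
ρ = 1 − 6Σd² / [n(n²−1)] = 1 − 6×14 / (6×35) = 1 − 84/210 ≈ 0.6000

0.6000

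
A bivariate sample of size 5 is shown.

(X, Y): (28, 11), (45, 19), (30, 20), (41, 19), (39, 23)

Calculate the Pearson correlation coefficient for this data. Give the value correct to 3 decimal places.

0.553

n = 5, ΣX = 183, ΣY = 92, ΣX² = 6911, ΣY² = 1772, ΣXY = 3439
nΣXY − ΣXΣY = 17195 − 16836 = 359
nΣX² − (ΣX)² = 34555 − 33489 = 1066; nΣY² − (ΣY)² = 8860 − 8464 = 396
r = 359 / √(1066 × 396) = 359 / 649.7199 ≈ 0.553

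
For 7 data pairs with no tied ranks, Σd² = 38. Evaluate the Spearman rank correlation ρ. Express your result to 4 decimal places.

ρ = 1 − 6Σd² / [n(n²−1)] = 1 − 6×38 / (7×48)
  = 1 − 228/336 = 1 − 0.67857 ≈ 0.3214

0.3214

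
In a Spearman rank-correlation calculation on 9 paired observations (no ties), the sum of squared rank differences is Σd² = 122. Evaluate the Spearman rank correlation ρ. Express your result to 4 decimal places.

ρ = 1 − 6Σd² / [n(n²−1)] = 1 − 6×122 / (9×80)
  = 1 − 732/720 = 1 − 1.01667 ≈ -0.0167

-0.0167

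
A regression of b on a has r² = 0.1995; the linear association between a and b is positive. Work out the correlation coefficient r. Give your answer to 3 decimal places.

|r| = √0.1995 = 0.447
The association is positive, so r = 0.447.

0.447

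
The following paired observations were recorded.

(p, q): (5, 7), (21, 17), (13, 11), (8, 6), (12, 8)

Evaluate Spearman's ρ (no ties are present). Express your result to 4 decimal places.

0.9000

Rank p: 1, 5, 4, 2, 3
Rank q: 2, 5, 4, 1, 3
d = rank(p) − rank(q): -1, 0, 0, 1, 0; Σd² = 2
ρ = 1 − 6Σd² / [n(n²−1)] = 1 − 6×2 / (5×24) = 1 − 12/120 ≈ 0.9000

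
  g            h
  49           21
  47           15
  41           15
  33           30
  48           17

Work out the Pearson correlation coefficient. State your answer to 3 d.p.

-0.697

n = 5, Σg = 218, Σh = 98, Σg² = 9684, Σh² = 2080, Σgh = 4155
nΣgh − ΣgΣh = 20775 − 21364 = -589
nΣg² − (Σg)² = 48420 − 47524 = 896; nΣh² − (Σh)² = 10400 − 9604 = 796
r = -589 / √(896 × 796) = -589 / 844.5212 ≈ -0.697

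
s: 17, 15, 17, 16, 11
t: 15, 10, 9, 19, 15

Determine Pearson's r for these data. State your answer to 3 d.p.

-0.162

n = 5, Σs = 76, Σt = 68, Σs² = 1180, Σt² = 992, Σst = 1027
nΣst − ΣsΣt = 5135 − 5168 = -33
nΣs² − (Σs)² = 5900 − 5776 = 124; nΣt² − (Σt)² = 4960 − 4624 = 336
r = -33 / √(124 × 336) = -33 / 204.1176 ≈ -0.162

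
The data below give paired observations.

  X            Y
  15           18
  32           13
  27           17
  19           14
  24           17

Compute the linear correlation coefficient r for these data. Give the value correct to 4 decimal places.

n = 5, ΣX = 117, ΣY = 79, ΣX² = 2915, ΣY² = 1267, ΣXY = 1819
nΣXY − ΣXΣY = 9095 − 9243 = -148
nΣX² − (ΣX)² = 14575 − 13689 = 886; nΣY² − (ΣY)² = 6335 − 6241 = 94
r = -148 / √(886 × 94) = -148 / 288.5897 ≈ -0.5128

-0.5128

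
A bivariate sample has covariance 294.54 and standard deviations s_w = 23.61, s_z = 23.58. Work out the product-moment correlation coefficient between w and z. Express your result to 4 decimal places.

0.5291

r = Cov(w,z) / (s_w · s_z) = 294.54 / (23.61 × 23.58)
  = 294.54 / 556.7238 ≈ 0.5291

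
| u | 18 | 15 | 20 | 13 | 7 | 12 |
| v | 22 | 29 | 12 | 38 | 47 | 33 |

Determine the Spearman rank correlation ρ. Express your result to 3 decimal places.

-0.943

Rank u: 5, 4, 6, 3, 1, 2
Rank v: 2, 3, 1, 5, 6, 4
d = rank(u) − rank(v): 3, 1, 5, -2, -5, -2; Σd² = 68
ρ = 1 − 6Σd² / [n(n²−1)] = 1 − 6×68 / (6×35) = 1 − 408/210 ≈ -0.943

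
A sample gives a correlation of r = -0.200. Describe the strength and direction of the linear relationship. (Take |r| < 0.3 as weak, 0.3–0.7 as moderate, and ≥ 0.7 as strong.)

weak negative

r = -0.200 < 0 so the relationship is negative.
|r| = 0.200, which falls in the weak range.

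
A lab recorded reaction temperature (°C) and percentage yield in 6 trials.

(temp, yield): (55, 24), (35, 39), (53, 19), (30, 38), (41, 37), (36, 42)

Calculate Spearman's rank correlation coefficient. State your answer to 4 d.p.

-0.7143

Rank temp: 6, 2, 5, 1, 4, 3
Rank yield: 2, 5, 1, 4, 3, 6
d = rank(temp) − rank(yield): 4, -3, 4, -3, 1, -3; Σd² = 60
ρ = 1 − 6Σd² / [n(n²−1)] = 1 − 6×60 / (6×35) = 1 − 360/210 ≈ -0.7143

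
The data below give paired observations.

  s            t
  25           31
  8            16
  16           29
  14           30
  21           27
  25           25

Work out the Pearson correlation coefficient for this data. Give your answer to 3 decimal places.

n = 6, Σs = 109, Σt = 158, Σs² = 2207, Σt² = 4312, Σst = 2979
nΣst − ΣsΣt = 17874 − 17222 = 652
nΣs² − (Σs)² = 13242 − 11881 = 1361; nΣt² − (Σt)² = 25872 − 24964 = 908
r = 652 / √(1361 × 908) = 652 / 1111.6600 ≈ 0.587

0.587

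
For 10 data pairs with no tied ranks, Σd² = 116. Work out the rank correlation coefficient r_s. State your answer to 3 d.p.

0.297

ρ = 1 − 6Σd² / [n(n²−1)] = 1 − 6×116 / (10×99)
  = 1 − 696/990 = 1 − 0.7030 ≈ 0.297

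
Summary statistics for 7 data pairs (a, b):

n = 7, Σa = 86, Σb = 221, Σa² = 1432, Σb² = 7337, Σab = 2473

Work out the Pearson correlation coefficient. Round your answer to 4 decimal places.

r = (nΣab − ΣaΣb) / √[(nΣa² − (Σa)²)(nΣb² − (Σb)²)]
Numerator: 7×2473 − 86×221 = -1695
Denominator: √[(10024 − 7396)(51359 − 48841)] = √[2628 × 2518] = 2572.4121
r = -1695 / 2572.4121 ≈ -0.6589

-0.6589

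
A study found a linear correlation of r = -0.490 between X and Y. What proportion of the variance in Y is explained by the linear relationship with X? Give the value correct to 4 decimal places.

0.2401

r² = (-0.490)² = 0.2401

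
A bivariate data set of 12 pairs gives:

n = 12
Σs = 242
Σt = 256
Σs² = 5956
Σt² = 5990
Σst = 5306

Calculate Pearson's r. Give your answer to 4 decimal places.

r = (nΣst − ΣsΣt) / √[(nΣs² − (Σs)²)(nΣt² − (Σt)²)]
Numerator: 12×5306 − 242×256 = 1720
Denominator: √[(71472 − 58564)(71880 − 65536)] = √[12908 × 6344] = 9049.2183
r = 1720 / 9049.2183 ≈ 0.1901

0.1901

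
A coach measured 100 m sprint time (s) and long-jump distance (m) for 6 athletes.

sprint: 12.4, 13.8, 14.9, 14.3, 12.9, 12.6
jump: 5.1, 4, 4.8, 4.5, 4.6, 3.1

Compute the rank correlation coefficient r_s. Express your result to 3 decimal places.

Rank sprint: 1, 4, 6, 5, 3, 2
Rank jump: 6, 2, 5, 3, 4, 1
d = rank(sprint) − rank(jump): -5, 2, 1, 2, -1, 1; Σd² = 36
ρ = 1 − 6Σd² / [n(n²−1)] = 1 − 6×36 / (6×35) = 1 − 216/210 ≈ -0.029

-0.029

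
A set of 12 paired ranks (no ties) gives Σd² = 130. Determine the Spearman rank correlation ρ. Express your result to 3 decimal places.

ρ = 1 − 6Σd² / [n(n²−1)] = 1 − 6×130 / (12×143)
  = 1 − 780/1716 = 1 − 0.4545 ≈ 0.545

0.545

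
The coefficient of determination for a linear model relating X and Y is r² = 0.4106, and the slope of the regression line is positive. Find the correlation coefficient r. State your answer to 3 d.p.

|r| = √0.4106 = 0.641
The association is positive, so r = 0.641.

0.641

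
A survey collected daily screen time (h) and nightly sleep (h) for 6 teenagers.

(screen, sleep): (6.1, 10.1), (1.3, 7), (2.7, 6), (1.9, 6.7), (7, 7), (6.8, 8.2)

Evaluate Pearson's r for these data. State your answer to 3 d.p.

n = 6, Σx = 25.8, Σy = 45, Σx² = 145.04, Σy² = 348.14, Σxy = 204.4
nΣxy − ΣxΣy = 1226.4 − 1161 = 65.4
nΣx² − (Σx)² = 870.24 − 665.64 = 204.6; nΣy² − (Σy)² = 2088.84 − 2025 = 63.84
r = 65.4 / √(204.6 × 63.84) = 65.4 / 114.2876 ≈ 0.572

0.572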